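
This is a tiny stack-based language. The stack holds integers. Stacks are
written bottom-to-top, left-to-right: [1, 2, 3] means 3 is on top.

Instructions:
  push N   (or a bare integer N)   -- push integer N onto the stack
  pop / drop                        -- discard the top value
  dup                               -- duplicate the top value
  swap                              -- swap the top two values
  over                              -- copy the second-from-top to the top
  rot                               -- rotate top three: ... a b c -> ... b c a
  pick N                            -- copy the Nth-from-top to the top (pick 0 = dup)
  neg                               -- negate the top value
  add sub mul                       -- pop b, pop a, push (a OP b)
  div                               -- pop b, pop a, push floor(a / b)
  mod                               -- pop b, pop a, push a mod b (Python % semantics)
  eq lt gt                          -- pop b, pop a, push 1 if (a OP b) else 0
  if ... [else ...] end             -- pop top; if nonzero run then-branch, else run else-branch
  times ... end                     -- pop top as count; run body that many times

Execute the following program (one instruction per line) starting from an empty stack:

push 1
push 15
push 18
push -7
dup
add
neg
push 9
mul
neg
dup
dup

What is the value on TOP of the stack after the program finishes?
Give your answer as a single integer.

Answer: -126

Derivation:
After 'push 1': [1]
After 'push 15': [1, 15]
After 'push 18': [1, 15, 18]
After 'push -7': [1, 15, 18, -7]
After 'dup': [1, 15, 18, -7, -7]
After 'add': [1, 15, 18, -14]
After 'neg': [1, 15, 18, 14]
After 'push 9': [1, 15, 18, 14, 9]
After 'mul': [1, 15, 18, 126]
After 'neg': [1, 15, 18, -126]
After 'dup': [1, 15, 18, -126, -126]
After 'dup': [1, 15, 18, -126, -126, -126]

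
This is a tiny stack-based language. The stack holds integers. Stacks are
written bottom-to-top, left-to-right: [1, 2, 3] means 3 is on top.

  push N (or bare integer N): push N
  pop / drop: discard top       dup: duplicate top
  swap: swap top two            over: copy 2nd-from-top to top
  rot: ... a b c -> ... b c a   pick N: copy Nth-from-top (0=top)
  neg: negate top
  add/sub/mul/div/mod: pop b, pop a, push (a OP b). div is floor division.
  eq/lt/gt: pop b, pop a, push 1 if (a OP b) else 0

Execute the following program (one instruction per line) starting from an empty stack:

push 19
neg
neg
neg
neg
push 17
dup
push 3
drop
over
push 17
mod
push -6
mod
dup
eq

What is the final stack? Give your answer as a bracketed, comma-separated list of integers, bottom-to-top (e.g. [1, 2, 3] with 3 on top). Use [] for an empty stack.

Answer: [19, 17, 17, 1]

Derivation:
After 'push 19': [19]
After 'neg': [-19]
After 'neg': [19]
After 'neg': [-19]
After 'neg': [19]
After 'push 17': [19, 17]
After 'dup': [19, 17, 17]
After 'push 3': [19, 17, 17, 3]
After 'drop': [19, 17, 17]
After 'over': [19, 17, 17, 17]
After 'push 17': [19, 17, 17, 17, 17]
After 'mod': [19, 17, 17, 0]
After 'push -6': [19, 17, 17, 0, -6]
After 'mod': [19, 17, 17, 0]
After 'dup': [19, 17, 17, 0, 0]
After 'eq': [19, 17, 17, 1]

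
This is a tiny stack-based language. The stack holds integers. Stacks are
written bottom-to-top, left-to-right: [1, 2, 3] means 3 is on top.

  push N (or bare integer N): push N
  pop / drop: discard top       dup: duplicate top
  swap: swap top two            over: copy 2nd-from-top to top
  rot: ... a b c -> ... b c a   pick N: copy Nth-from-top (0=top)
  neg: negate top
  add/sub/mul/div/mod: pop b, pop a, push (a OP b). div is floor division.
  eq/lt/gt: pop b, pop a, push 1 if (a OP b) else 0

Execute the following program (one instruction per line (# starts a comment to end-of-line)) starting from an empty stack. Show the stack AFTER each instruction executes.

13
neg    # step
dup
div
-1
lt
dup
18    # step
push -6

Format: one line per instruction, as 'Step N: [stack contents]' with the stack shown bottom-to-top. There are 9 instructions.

Step 1: [13]
Step 2: [-13]
Step 3: [-13, -13]
Step 4: [1]
Step 5: [1, -1]
Step 6: [0]
Step 7: [0, 0]
Step 8: [0, 0, 18]
Step 9: [0, 0, 18, -6]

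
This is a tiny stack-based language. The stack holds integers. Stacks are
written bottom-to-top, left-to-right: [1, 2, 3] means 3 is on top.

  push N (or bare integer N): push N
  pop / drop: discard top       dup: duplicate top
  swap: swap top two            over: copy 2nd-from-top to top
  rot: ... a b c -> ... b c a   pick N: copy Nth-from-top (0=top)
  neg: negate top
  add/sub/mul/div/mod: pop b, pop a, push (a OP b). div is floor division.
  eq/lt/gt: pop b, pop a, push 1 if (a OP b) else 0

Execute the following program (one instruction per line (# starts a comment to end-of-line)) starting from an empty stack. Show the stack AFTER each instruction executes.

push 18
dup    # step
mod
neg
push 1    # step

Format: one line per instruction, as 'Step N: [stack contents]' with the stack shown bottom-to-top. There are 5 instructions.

Step 1: [18]
Step 2: [18, 18]
Step 3: [0]
Step 4: [0]
Step 5: [0, 1]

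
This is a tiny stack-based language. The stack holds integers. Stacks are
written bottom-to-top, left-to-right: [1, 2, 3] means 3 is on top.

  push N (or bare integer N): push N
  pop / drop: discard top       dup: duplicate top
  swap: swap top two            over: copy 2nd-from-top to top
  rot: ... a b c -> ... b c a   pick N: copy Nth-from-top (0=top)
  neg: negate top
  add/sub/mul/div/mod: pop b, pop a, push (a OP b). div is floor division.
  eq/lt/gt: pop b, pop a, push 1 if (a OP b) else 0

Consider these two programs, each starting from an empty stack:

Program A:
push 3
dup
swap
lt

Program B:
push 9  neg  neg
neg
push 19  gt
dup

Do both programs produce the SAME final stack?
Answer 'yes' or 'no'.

Answer: no

Derivation:
Program A trace:
  After 'push 3': [3]
  After 'dup': [3, 3]
  After 'swap': [3, 3]
  After 'lt': [0]
Program A final stack: [0]

Program B trace:
  After 'push 9': [9]
  After 'neg': [-9]
  After 'neg': [9]
  After 'neg': [-9]
  After 'push 19': [-9, 19]
  After 'gt': [0]
  After 'dup': [0, 0]
Program B final stack: [0, 0]
Same: no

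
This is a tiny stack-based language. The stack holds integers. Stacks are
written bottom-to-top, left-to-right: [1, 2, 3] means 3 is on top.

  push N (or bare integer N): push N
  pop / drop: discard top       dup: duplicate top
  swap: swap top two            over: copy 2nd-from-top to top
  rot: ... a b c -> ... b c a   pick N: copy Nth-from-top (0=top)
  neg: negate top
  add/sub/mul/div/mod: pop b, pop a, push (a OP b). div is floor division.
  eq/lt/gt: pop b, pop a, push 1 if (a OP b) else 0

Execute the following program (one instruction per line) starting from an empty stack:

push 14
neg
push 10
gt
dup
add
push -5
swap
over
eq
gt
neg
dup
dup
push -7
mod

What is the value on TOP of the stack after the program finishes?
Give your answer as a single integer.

After 'push 14': [14]
After 'neg': [-14]
After 'push 10': [-14, 10]
After 'gt': [0]
After 'dup': [0, 0]
After 'add': [0]
After 'push -5': [0, -5]
After 'swap': [-5, 0]
After 'over': [-5, 0, -5]
After 'eq': [-5, 0]
After 'gt': [0]
After 'neg': [0]
After 'dup': [0, 0]
After 'dup': [0, 0, 0]
After 'push -7': [0, 0, 0, -7]
After 'mod': [0, 0, 0]

Answer: 0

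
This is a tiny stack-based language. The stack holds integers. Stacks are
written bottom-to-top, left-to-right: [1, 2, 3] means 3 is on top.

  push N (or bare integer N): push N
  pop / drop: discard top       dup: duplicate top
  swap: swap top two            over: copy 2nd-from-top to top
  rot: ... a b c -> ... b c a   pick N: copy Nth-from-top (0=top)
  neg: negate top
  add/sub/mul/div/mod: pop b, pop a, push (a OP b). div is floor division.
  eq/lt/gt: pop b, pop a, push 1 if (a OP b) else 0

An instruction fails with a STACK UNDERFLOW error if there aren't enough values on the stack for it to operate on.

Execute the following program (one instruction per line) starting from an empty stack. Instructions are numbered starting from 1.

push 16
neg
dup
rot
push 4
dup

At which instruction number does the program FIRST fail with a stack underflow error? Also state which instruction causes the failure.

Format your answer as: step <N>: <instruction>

Answer: step 4: rot

Derivation:
Step 1 ('push 16'): stack = [16], depth = 1
Step 2 ('neg'): stack = [-16], depth = 1
Step 3 ('dup'): stack = [-16, -16], depth = 2
Step 4 ('rot'): needs 3 value(s) but depth is 2 — STACK UNDERFLOW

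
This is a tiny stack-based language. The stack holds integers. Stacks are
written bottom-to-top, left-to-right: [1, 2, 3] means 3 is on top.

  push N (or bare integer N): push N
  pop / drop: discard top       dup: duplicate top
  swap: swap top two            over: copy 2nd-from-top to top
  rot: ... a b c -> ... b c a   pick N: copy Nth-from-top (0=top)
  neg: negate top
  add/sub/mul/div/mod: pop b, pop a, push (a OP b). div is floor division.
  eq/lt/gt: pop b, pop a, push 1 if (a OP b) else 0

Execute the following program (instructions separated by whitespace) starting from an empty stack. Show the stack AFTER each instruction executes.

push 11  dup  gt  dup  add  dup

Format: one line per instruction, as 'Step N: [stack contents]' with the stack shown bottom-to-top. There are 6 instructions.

Step 1: [11]
Step 2: [11, 11]
Step 3: [0]
Step 4: [0, 0]
Step 5: [0]
Step 6: [0, 0]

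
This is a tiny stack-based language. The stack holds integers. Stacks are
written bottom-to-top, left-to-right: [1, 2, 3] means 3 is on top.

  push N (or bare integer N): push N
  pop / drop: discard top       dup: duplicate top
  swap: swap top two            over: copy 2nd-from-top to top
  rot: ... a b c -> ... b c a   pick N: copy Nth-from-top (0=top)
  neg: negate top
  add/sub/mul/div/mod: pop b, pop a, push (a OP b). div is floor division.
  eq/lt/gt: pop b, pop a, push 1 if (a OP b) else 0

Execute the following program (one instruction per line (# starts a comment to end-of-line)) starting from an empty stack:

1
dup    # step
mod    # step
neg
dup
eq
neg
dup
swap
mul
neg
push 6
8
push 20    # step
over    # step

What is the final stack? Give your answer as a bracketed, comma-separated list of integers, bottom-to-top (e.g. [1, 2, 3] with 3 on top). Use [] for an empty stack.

After 'push 1': [1]
After 'dup': [1, 1]
After 'mod': [0]
After 'neg': [0]
After 'dup': [0, 0]
After 'eq': [1]
After 'neg': [-1]
After 'dup': [-1, -1]
After 'swap': [-1, -1]
After 'mul': [1]
After 'neg': [-1]
After 'push 6': [-1, 6]
After 'push 8': [-1, 6, 8]
After 'push 20': [-1, 6, 8, 20]
After 'over': [-1, 6, 8, 20, 8]

Answer: [-1, 6, 8, 20, 8]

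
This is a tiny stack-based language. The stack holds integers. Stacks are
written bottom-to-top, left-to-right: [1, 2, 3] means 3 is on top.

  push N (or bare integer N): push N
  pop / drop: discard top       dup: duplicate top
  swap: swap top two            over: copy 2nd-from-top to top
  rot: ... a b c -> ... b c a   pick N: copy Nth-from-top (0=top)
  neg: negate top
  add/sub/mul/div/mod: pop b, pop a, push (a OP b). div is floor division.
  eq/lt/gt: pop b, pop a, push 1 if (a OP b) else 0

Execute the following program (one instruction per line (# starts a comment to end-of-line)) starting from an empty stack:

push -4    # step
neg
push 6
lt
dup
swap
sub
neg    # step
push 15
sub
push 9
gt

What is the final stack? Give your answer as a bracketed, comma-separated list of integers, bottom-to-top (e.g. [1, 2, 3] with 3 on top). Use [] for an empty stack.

Answer: [0]

Derivation:
After 'push -4': [-4]
After 'neg': [4]
After 'push 6': [4, 6]
After 'lt': [1]
After 'dup': [1, 1]
After 'swap': [1, 1]
After 'sub': [0]
After 'neg': [0]
After 'push 15': [0, 15]
After 'sub': [-15]
After 'push 9': [-15, 9]
After 'gt': [0]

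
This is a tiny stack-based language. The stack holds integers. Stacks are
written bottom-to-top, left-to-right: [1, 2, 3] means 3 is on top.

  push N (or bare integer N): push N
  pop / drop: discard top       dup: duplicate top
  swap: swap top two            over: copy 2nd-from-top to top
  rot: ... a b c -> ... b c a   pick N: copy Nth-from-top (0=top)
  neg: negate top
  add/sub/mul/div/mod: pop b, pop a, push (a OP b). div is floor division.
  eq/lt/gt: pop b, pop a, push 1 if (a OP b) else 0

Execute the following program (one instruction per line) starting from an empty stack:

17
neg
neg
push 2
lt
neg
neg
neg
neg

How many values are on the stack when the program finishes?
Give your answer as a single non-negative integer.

After 'push 17': stack = [17] (depth 1)
After 'neg': stack = [-17] (depth 1)
After 'neg': stack = [17] (depth 1)
After 'push 2': stack = [17, 2] (depth 2)
After 'lt': stack = [0] (depth 1)
After 'neg': stack = [0] (depth 1)
After 'neg': stack = [0] (depth 1)
After 'neg': stack = [0] (depth 1)
After 'neg': stack = [0] (depth 1)

Answer: 1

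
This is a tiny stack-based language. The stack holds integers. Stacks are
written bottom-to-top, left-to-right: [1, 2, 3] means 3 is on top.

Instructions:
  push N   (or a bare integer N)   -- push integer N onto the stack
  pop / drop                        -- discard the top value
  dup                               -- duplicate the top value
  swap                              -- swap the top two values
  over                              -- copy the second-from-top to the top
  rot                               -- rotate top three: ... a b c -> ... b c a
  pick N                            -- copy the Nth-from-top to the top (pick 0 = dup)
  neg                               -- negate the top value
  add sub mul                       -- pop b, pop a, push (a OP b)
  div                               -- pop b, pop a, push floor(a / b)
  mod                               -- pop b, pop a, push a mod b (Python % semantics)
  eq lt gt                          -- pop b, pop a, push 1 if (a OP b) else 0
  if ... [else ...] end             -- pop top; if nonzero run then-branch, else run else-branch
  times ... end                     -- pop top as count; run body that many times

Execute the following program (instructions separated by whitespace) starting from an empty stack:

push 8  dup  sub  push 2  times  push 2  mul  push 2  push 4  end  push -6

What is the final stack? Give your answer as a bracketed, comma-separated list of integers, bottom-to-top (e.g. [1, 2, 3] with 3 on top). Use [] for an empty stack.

After 'push 8': [8]
After 'dup': [8, 8]
After 'sub': [0]
After 'push 2': [0, 2]
After 'times': [0]
After 'push 2': [0, 2]
After 'mul': [0]
After 'push 2': [0, 2]
After 'push 4': [0, 2, 4]
After 'push 2': [0, 2, 4, 2]
After 'mul': [0, 2, 8]
After 'push 2': [0, 2, 8, 2]
After 'push 4': [0, 2, 8, 2, 4]
After 'push -6': [0, 2, 8, 2, 4, -6]

Answer: [0, 2, 8, 2, 4, -6]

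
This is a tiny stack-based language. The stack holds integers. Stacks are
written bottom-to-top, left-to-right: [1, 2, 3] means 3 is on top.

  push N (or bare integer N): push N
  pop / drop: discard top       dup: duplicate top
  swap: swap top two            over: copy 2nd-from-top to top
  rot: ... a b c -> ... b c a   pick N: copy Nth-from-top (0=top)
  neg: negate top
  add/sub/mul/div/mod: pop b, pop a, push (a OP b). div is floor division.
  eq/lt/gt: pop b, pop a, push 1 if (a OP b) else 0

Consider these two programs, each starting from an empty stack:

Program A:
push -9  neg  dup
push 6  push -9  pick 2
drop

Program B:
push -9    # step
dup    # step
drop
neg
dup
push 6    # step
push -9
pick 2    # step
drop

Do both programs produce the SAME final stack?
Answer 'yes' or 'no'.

Answer: yes

Derivation:
Program A trace:
  After 'push -9': [-9]
  After 'neg': [9]
  After 'dup': [9, 9]
  After 'push 6': [9, 9, 6]
  After 'push -9': [9, 9, 6, -9]
  After 'pick 2': [9, 9, 6, -9, 9]
  After 'drop': [9, 9, 6, -9]
Program A final stack: [9, 9, 6, -9]

Program B trace:
  After 'push -9': [-9]
  After 'dup': [-9, -9]
  After 'drop': [-9]
  After 'neg': [9]
  After 'dup': [9, 9]
  After 'push 6': [9, 9, 6]
  After 'push -9': [9, 9, 6, -9]
  After 'pick 2': [9, 9, 6, -9, 9]
  After 'drop': [9, 9, 6, -9]
Program B final stack: [9, 9, 6, -9]
Same: yes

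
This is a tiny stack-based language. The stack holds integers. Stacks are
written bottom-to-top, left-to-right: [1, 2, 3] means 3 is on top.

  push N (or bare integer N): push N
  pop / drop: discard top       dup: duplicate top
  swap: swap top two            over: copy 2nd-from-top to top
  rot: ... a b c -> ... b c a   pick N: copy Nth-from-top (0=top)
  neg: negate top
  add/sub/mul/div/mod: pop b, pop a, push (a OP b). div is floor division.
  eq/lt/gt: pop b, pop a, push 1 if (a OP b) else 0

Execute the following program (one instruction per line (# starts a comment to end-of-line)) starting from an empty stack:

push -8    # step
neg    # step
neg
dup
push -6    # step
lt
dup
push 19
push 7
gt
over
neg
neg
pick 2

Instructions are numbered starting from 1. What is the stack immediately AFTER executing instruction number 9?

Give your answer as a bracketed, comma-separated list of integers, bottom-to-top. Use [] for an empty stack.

Step 1 ('push -8'): [-8]
Step 2 ('neg'): [8]
Step 3 ('neg'): [-8]
Step 4 ('dup'): [-8, -8]
Step 5 ('push -6'): [-8, -8, -6]
Step 6 ('lt'): [-8, 1]
Step 7 ('dup'): [-8, 1, 1]
Step 8 ('push 19'): [-8, 1, 1, 19]
Step 9 ('push 7'): [-8, 1, 1, 19, 7]

Answer: [-8, 1, 1, 19, 7]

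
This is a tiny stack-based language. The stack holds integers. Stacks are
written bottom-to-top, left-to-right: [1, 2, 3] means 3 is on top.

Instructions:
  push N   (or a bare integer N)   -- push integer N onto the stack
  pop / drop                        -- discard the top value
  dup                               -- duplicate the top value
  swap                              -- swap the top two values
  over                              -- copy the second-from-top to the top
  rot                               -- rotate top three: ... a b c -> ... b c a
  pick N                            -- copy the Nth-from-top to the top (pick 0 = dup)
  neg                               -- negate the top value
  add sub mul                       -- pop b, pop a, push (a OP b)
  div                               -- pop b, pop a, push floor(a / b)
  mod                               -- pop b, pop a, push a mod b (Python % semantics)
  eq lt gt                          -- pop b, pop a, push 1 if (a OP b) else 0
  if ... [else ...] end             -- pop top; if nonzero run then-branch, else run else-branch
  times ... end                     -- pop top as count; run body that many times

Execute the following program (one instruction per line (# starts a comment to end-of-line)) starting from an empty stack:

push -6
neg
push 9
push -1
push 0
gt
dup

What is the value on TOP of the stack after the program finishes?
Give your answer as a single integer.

Answer: 0

Derivation:
After 'push -6': [-6]
After 'neg': [6]
After 'push 9': [6, 9]
After 'push -1': [6, 9, -1]
After 'push 0': [6, 9, -1, 0]
After 'gt': [6, 9, 0]
After 'dup': [6, 9, 0, 0]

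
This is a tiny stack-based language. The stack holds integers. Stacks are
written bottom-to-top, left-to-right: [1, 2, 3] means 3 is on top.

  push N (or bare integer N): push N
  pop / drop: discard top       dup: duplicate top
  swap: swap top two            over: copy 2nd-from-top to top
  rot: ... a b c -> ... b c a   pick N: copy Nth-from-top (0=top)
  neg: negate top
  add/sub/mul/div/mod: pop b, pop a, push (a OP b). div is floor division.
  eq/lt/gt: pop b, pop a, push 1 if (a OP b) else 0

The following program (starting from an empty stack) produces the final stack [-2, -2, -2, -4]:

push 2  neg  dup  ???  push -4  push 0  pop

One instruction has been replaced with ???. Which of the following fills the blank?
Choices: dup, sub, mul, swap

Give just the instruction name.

Answer: dup

Derivation:
Stack before ???: [-2, -2]
Stack after ???:  [-2, -2, -2]
Checking each choice:
  dup: MATCH
  sub: produces [0, -4]
  mul: produces [4, -4]
  swap: produces [-2, -2, -4]


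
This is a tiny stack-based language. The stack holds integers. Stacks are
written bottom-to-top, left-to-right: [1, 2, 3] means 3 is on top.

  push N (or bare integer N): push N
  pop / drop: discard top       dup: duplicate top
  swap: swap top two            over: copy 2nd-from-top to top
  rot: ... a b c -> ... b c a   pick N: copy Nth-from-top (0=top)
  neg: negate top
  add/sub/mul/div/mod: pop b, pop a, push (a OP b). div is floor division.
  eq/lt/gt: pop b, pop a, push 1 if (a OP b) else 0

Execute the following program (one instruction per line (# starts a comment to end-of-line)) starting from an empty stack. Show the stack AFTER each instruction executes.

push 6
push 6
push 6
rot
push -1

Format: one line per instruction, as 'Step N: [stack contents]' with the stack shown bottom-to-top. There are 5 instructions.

Step 1: [6]
Step 2: [6, 6]
Step 3: [6, 6, 6]
Step 4: [6, 6, 6]
Step 5: [6, 6, 6, -1]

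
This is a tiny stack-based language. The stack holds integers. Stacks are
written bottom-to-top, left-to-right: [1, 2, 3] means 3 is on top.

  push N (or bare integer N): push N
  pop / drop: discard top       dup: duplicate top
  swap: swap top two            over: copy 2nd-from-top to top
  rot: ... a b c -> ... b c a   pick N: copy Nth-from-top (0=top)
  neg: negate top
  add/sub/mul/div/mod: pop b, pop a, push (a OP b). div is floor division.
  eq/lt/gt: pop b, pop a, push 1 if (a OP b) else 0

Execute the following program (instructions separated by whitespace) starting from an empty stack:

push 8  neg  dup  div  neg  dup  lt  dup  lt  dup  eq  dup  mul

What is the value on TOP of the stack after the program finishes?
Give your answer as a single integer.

Answer: 1

Derivation:
After 'push 8': [8]
After 'neg': [-8]
After 'dup': [-8, -8]
After 'div': [1]
After 'neg': [-1]
After 'dup': [-1, -1]
After 'lt': [0]
After 'dup': [0, 0]
After 'lt': [0]
After 'dup': [0, 0]
After 'eq': [1]
After 'dup': [1, 1]
After 'mul': [1]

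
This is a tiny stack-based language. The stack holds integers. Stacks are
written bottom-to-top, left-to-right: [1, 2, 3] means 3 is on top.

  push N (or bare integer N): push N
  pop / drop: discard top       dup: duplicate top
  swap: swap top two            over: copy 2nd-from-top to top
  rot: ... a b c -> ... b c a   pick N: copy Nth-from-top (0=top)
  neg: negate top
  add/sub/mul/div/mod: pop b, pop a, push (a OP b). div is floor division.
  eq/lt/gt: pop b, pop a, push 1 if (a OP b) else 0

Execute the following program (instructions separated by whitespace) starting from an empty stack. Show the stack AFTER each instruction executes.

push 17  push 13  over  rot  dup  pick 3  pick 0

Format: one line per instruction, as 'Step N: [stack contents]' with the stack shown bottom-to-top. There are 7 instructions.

Step 1: [17]
Step 2: [17, 13]
Step 3: [17, 13, 17]
Step 4: [13, 17, 17]
Step 5: [13, 17, 17, 17]
Step 6: [13, 17, 17, 17, 13]
Step 7: [13, 17, 17, 17, 13, 13]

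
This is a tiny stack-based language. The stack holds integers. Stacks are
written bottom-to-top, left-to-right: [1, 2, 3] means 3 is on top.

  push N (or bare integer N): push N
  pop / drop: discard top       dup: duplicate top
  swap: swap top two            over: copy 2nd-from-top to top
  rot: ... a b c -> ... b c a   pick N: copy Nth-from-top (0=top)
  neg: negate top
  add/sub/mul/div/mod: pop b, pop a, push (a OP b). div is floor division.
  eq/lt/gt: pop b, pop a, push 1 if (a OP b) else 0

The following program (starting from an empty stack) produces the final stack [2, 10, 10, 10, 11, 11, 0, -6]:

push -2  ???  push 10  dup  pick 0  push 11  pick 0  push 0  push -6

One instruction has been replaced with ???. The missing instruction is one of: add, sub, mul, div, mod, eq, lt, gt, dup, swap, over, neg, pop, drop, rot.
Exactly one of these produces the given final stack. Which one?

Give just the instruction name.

Stack before ???: [-2]
Stack after ???:  [2]
The instruction that transforms [-2] -> [2] is: neg

Answer: neg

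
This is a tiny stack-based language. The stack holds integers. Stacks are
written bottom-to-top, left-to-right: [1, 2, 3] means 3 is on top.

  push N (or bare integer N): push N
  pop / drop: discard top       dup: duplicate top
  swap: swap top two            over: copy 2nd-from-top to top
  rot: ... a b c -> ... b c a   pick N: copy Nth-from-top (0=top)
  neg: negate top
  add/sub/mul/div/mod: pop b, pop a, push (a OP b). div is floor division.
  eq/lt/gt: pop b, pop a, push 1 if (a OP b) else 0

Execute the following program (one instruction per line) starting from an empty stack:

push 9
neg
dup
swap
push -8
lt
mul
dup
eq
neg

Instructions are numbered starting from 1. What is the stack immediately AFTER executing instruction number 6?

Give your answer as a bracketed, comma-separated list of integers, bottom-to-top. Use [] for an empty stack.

Step 1 ('push 9'): [9]
Step 2 ('neg'): [-9]
Step 3 ('dup'): [-9, -9]
Step 4 ('swap'): [-9, -9]
Step 5 ('push -8'): [-9, -9, -8]
Step 6 ('lt'): [-9, 1]

Answer: [-9, 1]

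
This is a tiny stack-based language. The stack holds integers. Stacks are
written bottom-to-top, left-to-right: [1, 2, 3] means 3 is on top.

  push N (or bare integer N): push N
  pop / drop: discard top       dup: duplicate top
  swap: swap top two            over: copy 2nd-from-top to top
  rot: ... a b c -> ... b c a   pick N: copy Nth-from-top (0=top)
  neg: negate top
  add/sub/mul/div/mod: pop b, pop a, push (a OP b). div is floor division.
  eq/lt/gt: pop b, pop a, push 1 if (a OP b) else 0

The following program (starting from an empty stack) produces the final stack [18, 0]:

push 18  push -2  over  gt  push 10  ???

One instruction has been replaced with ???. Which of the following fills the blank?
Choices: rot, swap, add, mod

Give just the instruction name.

Stack before ???: [18, 0, 10]
Stack after ???:  [18, 0]
Checking each choice:
  rot: produces [0, 10, 18]
  swap: produces [18, 10, 0]
  add: produces [18, 10]
  mod: MATCH


Answer: mod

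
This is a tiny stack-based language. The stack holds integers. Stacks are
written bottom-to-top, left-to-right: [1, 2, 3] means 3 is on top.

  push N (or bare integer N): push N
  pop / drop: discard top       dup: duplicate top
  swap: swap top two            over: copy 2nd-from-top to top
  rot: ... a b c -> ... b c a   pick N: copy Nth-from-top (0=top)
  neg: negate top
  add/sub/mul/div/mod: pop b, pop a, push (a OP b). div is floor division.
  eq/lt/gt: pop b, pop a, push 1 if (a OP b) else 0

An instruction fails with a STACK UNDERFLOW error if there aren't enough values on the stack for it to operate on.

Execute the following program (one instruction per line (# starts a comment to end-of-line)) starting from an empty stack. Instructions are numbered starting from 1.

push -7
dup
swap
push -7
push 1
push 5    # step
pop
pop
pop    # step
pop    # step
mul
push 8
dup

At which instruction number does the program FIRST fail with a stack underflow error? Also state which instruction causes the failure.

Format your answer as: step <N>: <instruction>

Answer: step 11: mul

Derivation:
Step 1 ('push -7'): stack = [-7], depth = 1
Step 2 ('dup'): stack = [-7, -7], depth = 2
Step 3 ('swap'): stack = [-7, -7], depth = 2
Step 4 ('push -7'): stack = [-7, -7, -7], depth = 3
Step 5 ('push 1'): stack = [-7, -7, -7, 1], depth = 4
Step 6 ('push 5'): stack = [-7, -7, -7, 1, 5], depth = 5
Step 7 ('pop'): stack = [-7, -7, -7, 1], depth = 4
Step 8 ('pop'): stack = [-7, -7, -7], depth = 3
Step 9 ('pop'): stack = [-7, -7], depth = 2
Step 10 ('pop'): stack = [-7], depth = 1
Step 11 ('mul'): needs 2 value(s) but depth is 1 — STACK UNDERFLOW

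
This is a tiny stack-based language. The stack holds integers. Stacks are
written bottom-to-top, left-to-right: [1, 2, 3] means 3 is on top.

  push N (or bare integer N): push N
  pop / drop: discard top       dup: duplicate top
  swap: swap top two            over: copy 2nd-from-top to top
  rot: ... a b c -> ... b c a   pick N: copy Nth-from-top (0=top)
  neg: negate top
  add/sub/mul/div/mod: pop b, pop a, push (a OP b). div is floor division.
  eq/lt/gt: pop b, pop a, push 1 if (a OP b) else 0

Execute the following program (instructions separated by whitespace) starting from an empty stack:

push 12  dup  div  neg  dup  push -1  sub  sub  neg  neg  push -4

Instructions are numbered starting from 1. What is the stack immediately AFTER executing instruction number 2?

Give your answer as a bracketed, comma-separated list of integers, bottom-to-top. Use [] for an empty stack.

Answer: [12, 12]

Derivation:
Step 1 ('push 12'): [12]
Step 2 ('dup'): [12, 12]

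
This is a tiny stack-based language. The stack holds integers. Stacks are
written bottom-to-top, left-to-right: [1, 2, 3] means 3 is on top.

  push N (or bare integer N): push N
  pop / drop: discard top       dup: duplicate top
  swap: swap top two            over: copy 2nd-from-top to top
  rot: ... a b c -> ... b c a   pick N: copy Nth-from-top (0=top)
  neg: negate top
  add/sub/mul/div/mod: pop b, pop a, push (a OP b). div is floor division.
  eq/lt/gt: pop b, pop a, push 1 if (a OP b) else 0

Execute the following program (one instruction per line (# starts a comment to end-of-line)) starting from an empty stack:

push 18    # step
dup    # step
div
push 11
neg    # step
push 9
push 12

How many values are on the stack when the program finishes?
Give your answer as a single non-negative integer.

After 'push 18': stack = [18] (depth 1)
After 'dup': stack = [18, 18] (depth 2)
After 'div': stack = [1] (depth 1)
After 'push 11': stack = [1, 11] (depth 2)
After 'neg': stack = [1, -11] (depth 2)
After 'push 9': stack = [1, -11, 9] (depth 3)
After 'push 12': stack = [1, -11, 9, 12] (depth 4)

Answer: 4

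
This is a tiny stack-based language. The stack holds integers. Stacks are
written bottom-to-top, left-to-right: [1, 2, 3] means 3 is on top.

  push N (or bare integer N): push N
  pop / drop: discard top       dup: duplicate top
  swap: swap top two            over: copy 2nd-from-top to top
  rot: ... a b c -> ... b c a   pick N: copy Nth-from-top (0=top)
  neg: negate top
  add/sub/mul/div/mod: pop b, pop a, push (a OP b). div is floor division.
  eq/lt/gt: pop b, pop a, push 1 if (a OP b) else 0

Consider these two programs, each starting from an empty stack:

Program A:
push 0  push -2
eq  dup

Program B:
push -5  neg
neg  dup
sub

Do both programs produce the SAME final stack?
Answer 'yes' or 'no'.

Program A trace:
  After 'push 0': [0]
  After 'push -2': [0, -2]
  After 'eq': [0]
  After 'dup': [0, 0]
Program A final stack: [0, 0]

Program B trace:
  After 'push -5': [-5]
  After 'neg': [5]
  After 'neg': [-5]
  After 'dup': [-5, -5]
  After 'sub': [0]
Program B final stack: [0]
Same: no

Answer: no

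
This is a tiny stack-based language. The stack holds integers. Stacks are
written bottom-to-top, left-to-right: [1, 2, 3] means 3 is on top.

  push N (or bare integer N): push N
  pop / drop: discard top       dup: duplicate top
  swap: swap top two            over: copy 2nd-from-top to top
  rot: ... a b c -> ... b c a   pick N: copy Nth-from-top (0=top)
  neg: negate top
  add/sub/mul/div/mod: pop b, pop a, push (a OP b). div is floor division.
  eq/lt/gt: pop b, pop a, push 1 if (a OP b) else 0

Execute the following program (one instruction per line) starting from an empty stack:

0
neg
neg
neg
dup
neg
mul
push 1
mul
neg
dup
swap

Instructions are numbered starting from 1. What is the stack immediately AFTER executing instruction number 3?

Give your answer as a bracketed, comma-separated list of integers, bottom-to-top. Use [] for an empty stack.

Answer: [0]

Derivation:
Step 1 ('0'): [0]
Step 2 ('neg'): [0]
Step 3 ('neg'): [0]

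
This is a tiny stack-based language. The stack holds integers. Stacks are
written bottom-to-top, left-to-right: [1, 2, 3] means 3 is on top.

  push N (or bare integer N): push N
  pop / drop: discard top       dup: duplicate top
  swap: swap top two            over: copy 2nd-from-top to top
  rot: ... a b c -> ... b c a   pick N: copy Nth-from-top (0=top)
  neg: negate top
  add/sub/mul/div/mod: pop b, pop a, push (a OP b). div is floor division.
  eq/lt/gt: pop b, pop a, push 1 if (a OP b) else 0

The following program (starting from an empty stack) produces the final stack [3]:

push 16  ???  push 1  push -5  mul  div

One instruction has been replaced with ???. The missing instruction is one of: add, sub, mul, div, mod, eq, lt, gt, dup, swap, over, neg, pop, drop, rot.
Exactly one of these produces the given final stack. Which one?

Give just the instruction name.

Answer: neg

Derivation:
Stack before ???: [16]
Stack after ???:  [-16]
The instruction that transforms [16] -> [-16] is: neg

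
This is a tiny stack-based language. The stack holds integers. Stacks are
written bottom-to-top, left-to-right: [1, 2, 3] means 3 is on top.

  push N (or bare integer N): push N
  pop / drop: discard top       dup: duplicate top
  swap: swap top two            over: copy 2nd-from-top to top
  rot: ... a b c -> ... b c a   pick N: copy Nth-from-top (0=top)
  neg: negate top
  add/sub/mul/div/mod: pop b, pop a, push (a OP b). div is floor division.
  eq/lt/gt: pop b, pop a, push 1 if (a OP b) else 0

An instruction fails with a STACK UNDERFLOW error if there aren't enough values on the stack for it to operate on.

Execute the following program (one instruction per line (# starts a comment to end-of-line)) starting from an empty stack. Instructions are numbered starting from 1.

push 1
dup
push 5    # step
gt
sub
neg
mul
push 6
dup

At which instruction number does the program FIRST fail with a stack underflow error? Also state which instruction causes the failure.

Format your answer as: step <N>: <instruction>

Step 1 ('push 1'): stack = [1], depth = 1
Step 2 ('dup'): stack = [1, 1], depth = 2
Step 3 ('push 5'): stack = [1, 1, 5], depth = 3
Step 4 ('gt'): stack = [1, 0], depth = 2
Step 5 ('sub'): stack = [1], depth = 1
Step 6 ('neg'): stack = [-1], depth = 1
Step 7 ('mul'): needs 2 value(s) but depth is 1 — STACK UNDERFLOW

Answer: step 7: mul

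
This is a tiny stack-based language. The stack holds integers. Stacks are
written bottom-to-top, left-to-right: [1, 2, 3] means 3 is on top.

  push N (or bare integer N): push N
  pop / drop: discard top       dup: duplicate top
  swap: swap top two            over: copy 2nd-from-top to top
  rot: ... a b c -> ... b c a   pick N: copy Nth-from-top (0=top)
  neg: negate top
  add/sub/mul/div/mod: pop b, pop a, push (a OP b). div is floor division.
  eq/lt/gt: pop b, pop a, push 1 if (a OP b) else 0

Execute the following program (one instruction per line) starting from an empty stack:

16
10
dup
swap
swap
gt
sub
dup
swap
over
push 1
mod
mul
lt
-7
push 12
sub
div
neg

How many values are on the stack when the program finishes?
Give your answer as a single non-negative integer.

After 'push 16': stack = [16] (depth 1)
After 'push 10': stack = [16, 10] (depth 2)
After 'dup': stack = [16, 10, 10] (depth 3)
After 'swap': stack = [16, 10, 10] (depth 3)
After 'swap': stack = [16, 10, 10] (depth 3)
After 'gt': stack = [16, 0] (depth 2)
After 'sub': stack = [16] (depth 1)
After 'dup': stack = [16, 16] (depth 2)
After 'swap': stack = [16, 16] (depth 2)
After 'over': stack = [16, 16, 16] (depth 3)
After 'push 1': stack = [16, 16, 16, 1] (depth 4)
After 'mod': stack = [16, 16, 0] (depth 3)
After 'mul': stack = [16, 0] (depth 2)
After 'lt': stack = [0] (depth 1)
After 'push -7': stack = [0, -7] (depth 2)
After 'push 12': stack = [0, -7, 12] (depth 3)
After 'sub': stack = [0, -19] (depth 2)
After 'div': stack = [0] (depth 1)
After 'neg': stack = [0] (depth 1)

Answer: 1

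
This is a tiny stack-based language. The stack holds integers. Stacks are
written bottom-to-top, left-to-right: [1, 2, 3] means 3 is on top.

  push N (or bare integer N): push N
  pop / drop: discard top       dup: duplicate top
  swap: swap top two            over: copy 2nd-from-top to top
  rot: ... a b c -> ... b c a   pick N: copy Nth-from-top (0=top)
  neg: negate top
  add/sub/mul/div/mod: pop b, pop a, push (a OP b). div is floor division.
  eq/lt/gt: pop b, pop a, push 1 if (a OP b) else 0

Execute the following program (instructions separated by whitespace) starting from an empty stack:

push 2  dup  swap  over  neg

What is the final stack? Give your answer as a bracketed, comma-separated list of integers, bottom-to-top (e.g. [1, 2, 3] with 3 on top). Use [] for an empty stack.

After 'push 2': [2]
After 'dup': [2, 2]
After 'swap': [2, 2]
After 'over': [2, 2, 2]
After 'neg': [2, 2, -2]

Answer: [2, 2, -2]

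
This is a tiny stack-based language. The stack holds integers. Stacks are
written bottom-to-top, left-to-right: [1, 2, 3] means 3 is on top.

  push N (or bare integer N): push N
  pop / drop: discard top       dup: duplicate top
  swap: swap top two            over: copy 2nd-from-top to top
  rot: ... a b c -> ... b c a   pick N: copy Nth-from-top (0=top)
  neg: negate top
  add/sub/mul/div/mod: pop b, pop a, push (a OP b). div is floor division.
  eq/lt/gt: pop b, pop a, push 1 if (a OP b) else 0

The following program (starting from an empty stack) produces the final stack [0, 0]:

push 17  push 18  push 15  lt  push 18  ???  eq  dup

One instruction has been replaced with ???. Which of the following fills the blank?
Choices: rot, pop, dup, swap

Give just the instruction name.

Answer: pop

Derivation:
Stack before ???: [17, 0, 18]
Stack after ???:  [17, 0]
Checking each choice:
  rot: produces [0, 0, 0]
  pop: MATCH
  dup: produces [17, 0, 1, 1]
  swap: produces [17, 0, 0]


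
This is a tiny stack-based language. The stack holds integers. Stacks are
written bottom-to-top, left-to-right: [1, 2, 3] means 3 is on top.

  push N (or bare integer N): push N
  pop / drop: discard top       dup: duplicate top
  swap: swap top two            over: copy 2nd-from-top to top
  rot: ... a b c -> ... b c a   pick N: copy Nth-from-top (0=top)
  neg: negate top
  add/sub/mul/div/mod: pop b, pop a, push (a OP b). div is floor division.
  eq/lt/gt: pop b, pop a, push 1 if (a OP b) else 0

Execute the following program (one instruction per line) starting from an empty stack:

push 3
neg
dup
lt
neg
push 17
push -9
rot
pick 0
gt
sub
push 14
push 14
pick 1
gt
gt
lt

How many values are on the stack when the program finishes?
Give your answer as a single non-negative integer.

Answer: 2

Derivation:
After 'push 3': stack = [3] (depth 1)
After 'neg': stack = [-3] (depth 1)
After 'dup': stack = [-3, -3] (depth 2)
After 'lt': stack = [0] (depth 1)
After 'neg': stack = [0] (depth 1)
After 'push 17': stack = [0, 17] (depth 2)
After 'push -9': stack = [0, 17, -9] (depth 3)
After 'rot': stack = [17, -9, 0] (depth 3)
After 'pick 0': stack = [17, -9, 0, 0] (depth 4)
After 'gt': stack = [17, -9, 0] (depth 3)
After 'sub': stack = [17, -9] (depth 2)
After 'push 14': stack = [17, -9, 14] (depth 3)
After 'push 14': stack = [17, -9, 14, 14] (depth 4)
After 'pick 1': stack = [17, -9, 14, 14, 14] (depth 5)
After 'gt': stack = [17, -9, 14, 0] (depth 4)
After 'gt': stack = [17, -9, 1] (depth 3)
After 'lt': stack = [17, 1] (depth 2)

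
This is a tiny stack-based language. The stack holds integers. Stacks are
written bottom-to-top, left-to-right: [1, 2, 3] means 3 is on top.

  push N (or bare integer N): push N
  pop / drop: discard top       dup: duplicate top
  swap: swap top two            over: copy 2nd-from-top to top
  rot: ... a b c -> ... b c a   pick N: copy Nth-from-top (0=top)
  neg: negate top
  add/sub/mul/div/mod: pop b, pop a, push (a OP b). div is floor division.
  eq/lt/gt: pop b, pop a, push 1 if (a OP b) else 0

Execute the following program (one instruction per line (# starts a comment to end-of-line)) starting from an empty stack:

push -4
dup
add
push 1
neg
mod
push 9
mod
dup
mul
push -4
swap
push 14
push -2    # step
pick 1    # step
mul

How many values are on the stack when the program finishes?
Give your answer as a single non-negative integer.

Answer: 4

Derivation:
After 'push -4': stack = [-4] (depth 1)
After 'dup': stack = [-4, -4] (depth 2)
After 'add': stack = [-8] (depth 1)
After 'push 1': stack = [-8, 1] (depth 2)
After 'neg': stack = [-8, -1] (depth 2)
After 'mod': stack = [0] (depth 1)
After 'push 9': stack = [0, 9] (depth 2)
After 'mod': stack = [0] (depth 1)
After 'dup': stack = [0, 0] (depth 2)
After 'mul': stack = [0] (depth 1)
After 'push -4': stack = [0, -4] (depth 2)
After 'swap': stack = [-4, 0] (depth 2)
After 'push 14': stack = [-4, 0, 14] (depth 3)
After 'push -2': stack = [-4, 0, 14, -2] (depth 4)
After 'pick 1': stack = [-4, 0, 14, -2, 14] (depth 5)
After 'mul': stack = [-4, 0, 14, -28] (depth 4)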